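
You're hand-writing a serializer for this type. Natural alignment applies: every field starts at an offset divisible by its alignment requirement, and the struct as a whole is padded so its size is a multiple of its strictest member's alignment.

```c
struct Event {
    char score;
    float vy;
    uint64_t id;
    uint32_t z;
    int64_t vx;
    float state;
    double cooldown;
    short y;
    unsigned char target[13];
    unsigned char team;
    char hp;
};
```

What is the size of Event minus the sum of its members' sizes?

18

@0: score [1B, align 1] → 1
+3 pad (align 4)
@4: vy [4B, align 4] → 8
@8: id [8B, align 8] → 16
@16: z [4B, align 4] → 20
+4 pad (align 8)
@24: vx [8B, align 8] → 32
@32: state [4B, align 4] → 36
+4 pad (align 8)
@40: cooldown [8B, align 8] → 48
@48: y [2B, align 2] → 50
@50: target [13B, align 1] → 63
@63: team [1B, align 1] → 64
@64: hp [1B, align 1] → 65
+7 tail pad (align 8)
size 72, align 8
data bytes 54, size 72 → padding 18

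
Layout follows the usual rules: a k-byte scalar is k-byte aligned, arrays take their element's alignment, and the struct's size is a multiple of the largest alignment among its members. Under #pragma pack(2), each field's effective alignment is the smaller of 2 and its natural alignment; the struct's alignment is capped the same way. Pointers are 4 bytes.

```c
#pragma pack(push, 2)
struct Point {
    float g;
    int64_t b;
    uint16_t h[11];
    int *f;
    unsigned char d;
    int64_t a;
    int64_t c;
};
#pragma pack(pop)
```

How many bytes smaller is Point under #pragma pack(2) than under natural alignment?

8

natural layout:
  0..4  g  (4B, 4-aligned)
  4..8  -- padding (4B)
  8..16  b  (8B, 8-aligned)
  16..38  h  (22B, 2-aligned)
  38..40  -- padding (2B)
  40..44  f  (4B, 4-aligned)
  44..45  d  (1B, 1-aligned)
  45..48  -- padding (3B)
  48..56  a  (8B, 8-aligned)
  56..64  c  (8B, 8-aligned)
  sizeof = 64, alignof = 8
packed(2) layout:
  0..4  g  (4B, 2-aligned)
  4..12  b  (8B, 2-aligned)
  12..34  h  (22B, 2-aligned)
  34..38  f  (4B, 2-aligned)
  38..39  d  (1B, 1-aligned)
  39..40  -- padding (1B)
  40..48  a  (8B, 2-aligned)
  48..56  c  (8B, 2-aligned)
  sizeof = 56, alignof = 2
64 − 56 = 8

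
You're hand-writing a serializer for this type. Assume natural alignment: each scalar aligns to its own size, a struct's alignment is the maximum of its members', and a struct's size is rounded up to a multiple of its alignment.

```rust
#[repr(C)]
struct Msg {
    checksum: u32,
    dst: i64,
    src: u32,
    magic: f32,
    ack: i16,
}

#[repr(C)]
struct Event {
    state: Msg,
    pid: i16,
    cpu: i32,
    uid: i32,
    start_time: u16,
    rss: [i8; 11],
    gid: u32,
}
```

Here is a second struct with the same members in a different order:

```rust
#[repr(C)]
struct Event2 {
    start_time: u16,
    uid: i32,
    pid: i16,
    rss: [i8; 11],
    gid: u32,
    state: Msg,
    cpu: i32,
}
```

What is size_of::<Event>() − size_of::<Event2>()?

-8

Msg: @0: checksum [4B, align 4] → 4; +4 pad (align 8); @8: dst [8B, align 8] → 16; @16: src [4B, align 4] → 20; @20: magic [4B, align 4] → 24; @24: ack [2B, align 2] → 26; +6 tail pad (align 8); size 32, align 8
@0: state [32B, align 8] → 32
@32: pid [2B, align 2] → 34
+2 pad (align 4)
@36: cpu [4B, align 4] → 40
@40: uid [4B, align 4] → 44
@44: start_time [2B, align 2] → 46
@46: rss [11B, align 1] → 57
+3 pad (align 4)
@60: gid [4B, align 4] → 64
size 64, align 8
— Event2 —
@0: start_time [2B, align 2] → 2
+2 pad (align 4)
@4: uid [4B, align 4] → 8
@8: pid [2B, align 2] → 10
@10: rss [11B, align 1] → 21
+3 pad (align 4)
@24: gid [4B, align 4] → 28
+4 pad (align 8)
@32: state [32B, align 8] → 64
@64: cpu [4B, align 4] → 68
+4 tail pad (align 8)
size 72, align 8
64 − 72 = -8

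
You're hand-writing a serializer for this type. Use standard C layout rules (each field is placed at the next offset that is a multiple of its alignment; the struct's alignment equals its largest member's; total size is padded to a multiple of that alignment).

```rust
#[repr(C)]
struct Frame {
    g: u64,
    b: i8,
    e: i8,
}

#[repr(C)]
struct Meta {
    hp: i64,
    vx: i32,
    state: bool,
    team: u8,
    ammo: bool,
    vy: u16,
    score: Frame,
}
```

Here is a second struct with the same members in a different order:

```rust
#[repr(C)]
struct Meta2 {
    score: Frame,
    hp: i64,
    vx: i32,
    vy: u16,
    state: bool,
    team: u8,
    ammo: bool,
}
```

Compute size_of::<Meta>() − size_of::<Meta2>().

0

Frame: @0: g [8B, align 8] → 8; @8: b [1B, align 1] → 9; @9: e [1B, align 1] → 10; +6 tail pad (align 8); size 16, align 8
@0: hp [8B, align 8] → 8
@8: vx [4B, align 4] → 12
@12: state [1B, align 1] → 13
@13: team [1B, align 1] → 14
@14: ammo [1B, align 1] → 15
+1 pad (align 2)
@16: vy [2B, align 2] → 18
+6 pad (align 8)
@24: score [16B, align 8] → 40
size 40, align 8
— Meta2 —
@0: score [16B, align 8] → 16
@16: hp [8B, align 8] → 24
@24: vx [4B, align 4] → 28
@28: vy [2B, align 2] → 30
@30: state [1B, align 1] → 31
@31: team [1B, align 1] → 32
@32: ammo [1B, align 1] → 33
+7 tail pad (align 8)
size 40, align 8
40 − 40 = 0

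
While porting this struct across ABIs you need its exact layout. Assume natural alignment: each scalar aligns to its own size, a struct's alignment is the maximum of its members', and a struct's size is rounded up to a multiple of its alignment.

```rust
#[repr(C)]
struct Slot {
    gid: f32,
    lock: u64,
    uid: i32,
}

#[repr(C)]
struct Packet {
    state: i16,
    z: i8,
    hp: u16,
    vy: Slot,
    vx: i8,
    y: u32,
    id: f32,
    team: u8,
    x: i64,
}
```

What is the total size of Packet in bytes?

56 bytes

Slot: @0: gid [4B, align 4] → 4; +4 pad (align 8); @8: lock [8B, align 8] → 16; @16: uid [4B, align 4] → 20; +4 tail pad (align 8); size 24, align 8
@0: state [2B, align 2] → 2
@2: z [1B, align 1] → 3
+1 pad (align 2)
@4: hp [2B, align 2] → 6
+2 pad (align 8)
@8: vy [24B, align 8] → 32
@32: vx [1B, align 1] → 33
+3 pad (align 4)
@36: y [4B, align 4] → 40
@40: id [4B, align 4] → 44
@44: team [1B, align 1] → 45
+3 pad (align 8)
@48: x [8B, align 8] → 56
size 56, align 8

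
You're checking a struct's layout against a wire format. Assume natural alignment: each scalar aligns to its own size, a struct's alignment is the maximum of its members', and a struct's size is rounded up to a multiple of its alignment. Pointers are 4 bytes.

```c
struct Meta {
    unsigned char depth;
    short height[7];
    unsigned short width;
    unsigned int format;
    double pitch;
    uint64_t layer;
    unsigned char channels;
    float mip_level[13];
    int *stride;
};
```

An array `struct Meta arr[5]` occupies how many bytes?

0..1  depth  (1B, 1-aligned)
1..2  -- padding (1B)
2..16  height  (14B, 2-aligned)
16..18  width  (2B, 2-aligned)
18..20  -- padding (2B)
20..24  format  (4B, 4-aligned)
24..32  pitch  (8B, 8-aligned)
32..40  layer  (8B, 8-aligned)
40..41  channels  (1B, 1-aligned)
41..44  -- padding (3B)
44..96  mip_level  (52B, 4-aligned)
96..100  stride  (4B, 4-aligned)
100..104  -- tail padding (4B)
sizeof = 104, alignof = 8
array of 5: 5 × 104 = 520

520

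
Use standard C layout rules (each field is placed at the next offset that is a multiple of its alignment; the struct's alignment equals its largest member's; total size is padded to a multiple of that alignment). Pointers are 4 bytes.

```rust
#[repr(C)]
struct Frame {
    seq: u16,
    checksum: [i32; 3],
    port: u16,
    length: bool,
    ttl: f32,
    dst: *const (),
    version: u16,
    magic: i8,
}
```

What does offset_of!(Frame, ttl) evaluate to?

20

@0: seq [2B, align 2] → 2
+2 pad (align 4)
@4: checksum [12B, align 4] → 16
@16: port [2B, align 2] → 18
@18: length [1B, align 1] → 19
+1 pad (align 4)
@20: ttl [4B, align 4] → 24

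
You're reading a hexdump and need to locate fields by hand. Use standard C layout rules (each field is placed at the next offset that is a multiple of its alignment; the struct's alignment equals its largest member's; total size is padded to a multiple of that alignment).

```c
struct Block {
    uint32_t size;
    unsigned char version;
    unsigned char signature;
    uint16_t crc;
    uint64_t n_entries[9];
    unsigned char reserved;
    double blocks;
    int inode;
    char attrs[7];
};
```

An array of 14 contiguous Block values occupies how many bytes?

0..4  size  (4B, 4-aligned)
4..5  version  (1B, 1-aligned)
5..6  signature  (1B, 1-aligned)
6..8  crc  (2B, 2-aligned)
8..80  n_entries  (72B, 8-aligned)
80..81  reserved  (1B, 1-aligned)
81..88  -- padding (7B)
88..96  blocks  (8B, 8-aligned)
96..100  inode  (4B, 4-aligned)
100..107  attrs  (7B, 1-aligned)
107..112  -- tail padding (5B)
sizeof = 112, alignof = 8
array of 14: 14 × 112 = 1568

1568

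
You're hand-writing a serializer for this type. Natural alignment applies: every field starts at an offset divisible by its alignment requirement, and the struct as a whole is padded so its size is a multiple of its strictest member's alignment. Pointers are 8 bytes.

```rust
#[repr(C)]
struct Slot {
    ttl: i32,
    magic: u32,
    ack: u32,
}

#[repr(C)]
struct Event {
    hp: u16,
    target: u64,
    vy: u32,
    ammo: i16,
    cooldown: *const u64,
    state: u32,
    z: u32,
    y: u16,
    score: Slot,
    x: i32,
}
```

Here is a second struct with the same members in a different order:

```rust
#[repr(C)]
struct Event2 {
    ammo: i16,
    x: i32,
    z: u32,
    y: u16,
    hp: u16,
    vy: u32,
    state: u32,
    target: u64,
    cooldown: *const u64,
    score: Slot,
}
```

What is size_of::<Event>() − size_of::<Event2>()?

8

Slot: 0..4  ttl  (4B, 4-aligned); 4..8  magic  (4B, 4-aligned); 8..12  ack  (4B, 4-aligned); sizeof = 12, alignof = 4
0..2  hp  (2B, 2-aligned)
2..8  -- padding (6B)
8..16  target  (8B, 8-aligned)
16..20  vy  (4B, 4-aligned)
20..22  ammo  (2B, 2-aligned)
22..24  -- padding (2B)
24..32  cooldown  (8B, 8-aligned)
32..36  state  (4B, 4-aligned)
36..40  z  (4B, 4-aligned)
40..42  y  (2B, 2-aligned)
42..44  -- padding (2B)
44..56  score  (12B, 4-aligned)
56..60  x  (4B, 4-aligned)
60..64  -- tail padding (4B)
sizeof = 64, alignof = 8
— Event2 —
0..2  ammo  (2B, 2-aligned)
2..4  -- padding (2B)
4..8  x  (4B, 4-aligned)
8..12  z  (4B, 4-aligned)
12..14  y  (2B, 2-aligned)
14..16  hp  (2B, 2-aligned)
16..20  vy  (4B, 4-aligned)
20..24  state  (4B, 4-aligned)
24..32  target  (8B, 8-aligned)
32..40  cooldown  (8B, 8-aligned)
40..52  score  (12B, 4-aligned)
52..56  -- tail padding (4B)
sizeof = 56, alignof = 8
64 − 56 = 8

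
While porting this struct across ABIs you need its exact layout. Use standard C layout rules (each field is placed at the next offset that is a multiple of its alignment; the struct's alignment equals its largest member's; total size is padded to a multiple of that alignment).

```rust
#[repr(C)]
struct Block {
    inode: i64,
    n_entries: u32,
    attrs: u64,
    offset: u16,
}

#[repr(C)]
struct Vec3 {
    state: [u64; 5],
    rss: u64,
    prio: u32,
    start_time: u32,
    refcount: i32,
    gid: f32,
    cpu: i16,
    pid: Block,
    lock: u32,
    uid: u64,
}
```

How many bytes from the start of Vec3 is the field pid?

Block: @0: inode [8B, align 8] → 8; @8: n_entries [4B, align 4] → 12; +4 pad (align 8); @16: attrs [8B, align 8] → 24; @24: offset [2B, align 2] → 26; +6 tail pad (align 8); size 32, align 8
@0: state [40B, align 8] → 40
@40: rss [8B, align 8] → 48
@48: prio [4B, align 4] → 52
@52: start_time [4B, align 4] → 56
@56: refcount [4B, align 4] → 60
@60: gid [4B, align 4] → 64
@64: cpu [2B, align 2] → 66
+6 pad (align 8)
@72: pid [32B, align 8] → 104

72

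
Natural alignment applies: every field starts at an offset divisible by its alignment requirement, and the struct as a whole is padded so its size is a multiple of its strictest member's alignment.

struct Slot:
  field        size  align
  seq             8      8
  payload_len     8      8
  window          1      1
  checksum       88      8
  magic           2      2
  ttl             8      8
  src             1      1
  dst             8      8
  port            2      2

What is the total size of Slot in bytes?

0..8  seq  (8B, 8-aligned)
8..16  payload_len  (8B, 8-aligned)
16..17  window  (1B, 1-aligned)
17..24  -- padding (7B)
24..112  checksum  (88B, 8-aligned)
112..114  magic  (2B, 2-aligned)
114..120  -- padding (6B)
120..128  ttl  (8B, 8-aligned)
128..129  src  (1B, 1-aligned)
129..136  -- padding (7B)
136..144  dst  (8B, 8-aligned)
144..146  port  (2B, 2-aligned)
146..152  -- tail padding (6B)
sizeof = 152, alignof = 8

152 bytes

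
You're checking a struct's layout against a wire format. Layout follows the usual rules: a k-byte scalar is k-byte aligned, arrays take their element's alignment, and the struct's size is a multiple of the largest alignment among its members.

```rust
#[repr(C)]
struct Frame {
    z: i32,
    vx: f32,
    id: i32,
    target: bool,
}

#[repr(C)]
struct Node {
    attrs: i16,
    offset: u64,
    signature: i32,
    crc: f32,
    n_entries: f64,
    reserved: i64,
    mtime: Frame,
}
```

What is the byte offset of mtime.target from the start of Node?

52

Frame: 0..4  z  (4B, 4-aligned); 4..8  vx  (4B, 4-aligned); 8..12  id  (4B, 4-aligned); 12..13  target  (1B, 1-aligned); 13..16  -- tail padding (3B); sizeof = 16, alignof = 4
0..2  attrs  (2B, 2-aligned)
2..8  -- padding (6B)
8..16  offset  (8B, 8-aligned)
16..20  signature  (4B, 4-aligned)
20..24  crc  (4B, 4-aligned)
24..32  n_entries  (8B, 8-aligned)
32..40  reserved  (8B, 8-aligned)
40..56  mtime  (16B, 4-aligned)
within Frame: target at 12
40 + 12 = 52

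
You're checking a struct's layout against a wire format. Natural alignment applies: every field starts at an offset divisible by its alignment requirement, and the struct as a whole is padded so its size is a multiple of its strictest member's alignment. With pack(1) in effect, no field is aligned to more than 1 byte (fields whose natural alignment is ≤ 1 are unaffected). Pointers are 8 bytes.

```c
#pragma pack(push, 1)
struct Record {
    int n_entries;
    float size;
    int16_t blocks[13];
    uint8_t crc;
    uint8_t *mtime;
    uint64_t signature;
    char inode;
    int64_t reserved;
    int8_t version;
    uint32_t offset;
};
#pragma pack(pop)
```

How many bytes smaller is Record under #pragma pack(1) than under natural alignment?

15

natural layout:
  @0: n_entries [4B, align 4] → 4
  @4: size [4B, align 4] → 8
  @8: blocks [26B, align 2] → 34
  @34: crc [1B, align 1] → 35
  +5 pad (align 8)
  @40: mtime [8B, align 8] → 48
  @48: signature [8B, align 8] → 56
  @56: inode [1B, align 1] → 57
  +7 pad (align 8)
  @64: reserved [8B, align 8] → 72
  @72: version [1B, align 1] → 73
  +3 pad (align 4)
  @76: offset [4B, align 4] → 80
  size 80, align 8
packed(1) layout:
  @0: n_entries [4B, align 1] → 4
  @4: size [4B, align 1] → 8
  @8: blocks [26B, align 1] → 34
  @34: crc [1B, align 1] → 35
  @35: mtime [8B, align 1] → 43
  @43: signature [8B, align 1] → 51
  @51: inode [1B, align 1] → 52
  @52: reserved [8B, align 1] → 60
  @60: version [1B, align 1] → 61
  @61: offset [4B, align 1] → 65
  size 65, align 1
80 − 65 = 15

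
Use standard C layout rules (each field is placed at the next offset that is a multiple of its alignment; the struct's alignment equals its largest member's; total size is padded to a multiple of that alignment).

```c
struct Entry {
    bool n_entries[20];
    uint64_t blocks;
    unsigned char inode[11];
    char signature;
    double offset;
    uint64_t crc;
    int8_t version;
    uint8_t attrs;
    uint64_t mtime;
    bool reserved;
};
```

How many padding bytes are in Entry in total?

21

n_entries at 0 (size 20, align 1) → ends 20
pad 4 to align 8 for blocks
blocks at 24 (size 8, align 8) → ends 32
inode at 32 (size 11, align 1) → ends 43
signature at 43 (size 1, align 1) → ends 44
pad 4 to align 8 for offset
offset at 48 (size 8, align 8) → ends 56
crc at 56 (size 8, align 8) → ends 64
version at 64 (size 1, align 1) → ends 65
attrs at 65 (size 1, align 1) → ends 66
pad 6 to align 8 for mtime
mtime at 72 (size 8, align 8) → ends 80
reserved at 80 (size 1, align 1) → ends 81
tail pad 7 to reach multiple of 8
total 88 bytes, alignment 8
data bytes 67, size 88 → padding 21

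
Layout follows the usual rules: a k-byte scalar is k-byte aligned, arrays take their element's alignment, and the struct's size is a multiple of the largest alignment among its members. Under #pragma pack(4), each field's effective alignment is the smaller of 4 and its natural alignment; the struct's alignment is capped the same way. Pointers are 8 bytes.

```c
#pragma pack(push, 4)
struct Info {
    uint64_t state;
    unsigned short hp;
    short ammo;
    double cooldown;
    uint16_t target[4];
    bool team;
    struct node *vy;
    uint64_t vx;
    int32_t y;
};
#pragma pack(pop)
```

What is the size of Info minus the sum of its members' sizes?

0..8  state  (8B, 4-aligned)
8..10  hp  (2B, 2-aligned)
10..12  ammo  (2B, 2-aligned)
12..20  cooldown  (8B, 4-aligned)
20..28  target  (8B, 2-aligned)
28..29  team  (1B, 1-aligned)
29..32  -- padding (3B)
32..40  vy  (8B, 4-aligned)
40..48  vx  (8B, 4-aligned)
48..52  y  (4B, 4-aligned)
sizeof = 52, alignof = 4
data bytes 49, size 52 → padding 3

3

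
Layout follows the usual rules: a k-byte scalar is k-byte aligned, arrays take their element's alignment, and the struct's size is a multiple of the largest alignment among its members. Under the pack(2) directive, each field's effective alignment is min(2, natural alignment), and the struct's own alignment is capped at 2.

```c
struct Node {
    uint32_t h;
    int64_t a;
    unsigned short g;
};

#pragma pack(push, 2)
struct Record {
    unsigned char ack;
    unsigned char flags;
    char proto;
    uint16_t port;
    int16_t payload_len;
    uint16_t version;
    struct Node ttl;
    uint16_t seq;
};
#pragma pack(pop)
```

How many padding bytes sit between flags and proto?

Node: @0: h [4B, align 4] → 4; +4 pad (align 8); @8: a [8B, align 8] → 16; @16: g [2B, align 2] → 18; +6 tail pad (align 8); size 24, align 8
@0: ack [1B, align 1] → 1
@1: flags [1B, align 1] → 2
@2: proto [1B, align 1] → 3

0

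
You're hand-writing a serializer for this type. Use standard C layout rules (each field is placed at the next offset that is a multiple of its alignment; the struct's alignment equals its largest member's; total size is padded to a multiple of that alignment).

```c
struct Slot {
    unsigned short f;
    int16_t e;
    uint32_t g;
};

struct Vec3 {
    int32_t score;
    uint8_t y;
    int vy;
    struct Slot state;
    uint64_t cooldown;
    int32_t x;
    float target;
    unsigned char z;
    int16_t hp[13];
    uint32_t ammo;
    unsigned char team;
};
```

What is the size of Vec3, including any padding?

Slot: @0: f [2B, align 2] → 2; @2: e [2B, align 2] → 4; @4: g [4B, align 4] → 8; size 8, align 4
@0: score [4B, align 4] → 4
@4: y [1B, align 1] → 5
+3 pad (align 4)
@8: vy [4B, align 4] → 12
@12: state [8B, align 4] → 20
+4 pad (align 8)
@24: cooldown [8B, align 8] → 32
@32: x [4B, align 4] → 36
@36: target [4B, align 4] → 40
@40: z [1B, align 1] → 41
+1 pad (align 2)
@42: hp [26B, align 2] → 68
@68: ammo [4B, align 4] → 72
@72: team [1B, align 1] → 73
+7 tail pad (align 8)
size 80, align 8

80 bytes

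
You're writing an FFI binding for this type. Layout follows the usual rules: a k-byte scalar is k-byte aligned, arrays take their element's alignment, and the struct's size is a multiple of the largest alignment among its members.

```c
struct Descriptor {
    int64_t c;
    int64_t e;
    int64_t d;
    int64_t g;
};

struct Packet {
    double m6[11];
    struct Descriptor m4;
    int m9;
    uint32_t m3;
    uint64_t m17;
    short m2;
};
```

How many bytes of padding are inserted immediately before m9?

Descriptor: 0..8  c  (8B, 8-aligned); 8..16  e  (8B, 8-aligned); 16..24  d  (8B, 8-aligned); 24..32  g  (8B, 8-aligned); sizeof = 32, alignof = 8
0..88  m6  (88B, 8-aligned)
88..120  m4  (32B, 8-aligned)
120..124  m9  (4B, 4-aligned)

0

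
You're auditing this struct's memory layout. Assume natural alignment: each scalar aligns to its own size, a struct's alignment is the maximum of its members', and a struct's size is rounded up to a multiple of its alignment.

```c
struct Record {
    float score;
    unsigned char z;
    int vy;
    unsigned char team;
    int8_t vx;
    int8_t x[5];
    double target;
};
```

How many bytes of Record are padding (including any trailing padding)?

8

score at 0 (size 4, align 4) → ends 4
z at 4 (size 1, align 1) → ends 5
pad 3 to align 4 for vy
vy at 8 (size 4, align 4) → ends 12
team at 12 (size 1, align 1) → ends 13
vx at 13 (size 1, align 1) → ends 14
x at 14 (size 5, align 1) → ends 19
pad 5 to align 8 for target
target at 24 (size 8, align 8) → ends 32
total 32 bytes, alignment 8
data bytes 24, size 32 → padding 8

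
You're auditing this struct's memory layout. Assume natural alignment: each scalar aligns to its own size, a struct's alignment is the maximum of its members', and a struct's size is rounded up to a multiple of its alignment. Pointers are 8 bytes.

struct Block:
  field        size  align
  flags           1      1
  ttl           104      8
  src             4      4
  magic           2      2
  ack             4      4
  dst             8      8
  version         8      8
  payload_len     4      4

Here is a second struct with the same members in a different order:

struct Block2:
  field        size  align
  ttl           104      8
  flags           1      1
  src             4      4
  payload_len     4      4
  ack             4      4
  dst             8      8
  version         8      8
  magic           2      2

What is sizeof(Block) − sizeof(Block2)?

8

0..1  flags  (1B, 1-aligned)
1..8  -- padding (7B)
8..112  ttl  (104B, 8-aligned)
112..116  src  (4B, 4-aligned)
116..118  magic  (2B, 2-aligned)
118..120  -- padding (2B)
120..124  ack  (4B, 4-aligned)
124..128  -- padding (4B)
128..136  dst  (8B, 8-aligned)
136..144  version  (8B, 8-aligned)
144..148  payload_len  (4B, 4-aligned)
148..152  -- tail padding (4B)
sizeof = 152, alignof = 8
— Block2 —
0..104  ttl  (104B, 8-aligned)
104..105  flags  (1B, 1-aligned)
105..108  -- padding (3B)
108..112  src  (4B, 4-aligned)
112..116  payload_len  (4B, 4-aligned)
116..120  ack  (4B, 4-aligned)
120..128  dst  (8B, 8-aligned)
128..136  version  (8B, 8-aligned)
136..138  magic  (2B, 2-aligned)
138..144  -- tail padding (6B)
sizeof = 144, alignof = 8
152 − 144 = 8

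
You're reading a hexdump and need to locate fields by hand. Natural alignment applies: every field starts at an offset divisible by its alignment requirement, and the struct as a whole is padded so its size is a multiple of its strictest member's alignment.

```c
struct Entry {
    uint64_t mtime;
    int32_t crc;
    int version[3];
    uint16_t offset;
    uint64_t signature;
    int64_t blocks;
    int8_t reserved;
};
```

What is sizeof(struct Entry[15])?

mtime at 0 (size 8, align 8) → ends 8
crc at 8 (size 4, align 4) → ends 12
version at 12 (size 12, align 4) → ends 24
offset at 24 (size 2, align 2) → ends 26
pad 6 to align 8 for signature
signature at 32 (size 8, align 8) → ends 40
blocks at 40 (size 8, align 8) → ends 48
reserved at 48 (size 1, align 1) → ends 49
tail pad 7 to reach multiple of 8
total 56 bytes, alignment 8
array of 15: 15 × 56 = 840

840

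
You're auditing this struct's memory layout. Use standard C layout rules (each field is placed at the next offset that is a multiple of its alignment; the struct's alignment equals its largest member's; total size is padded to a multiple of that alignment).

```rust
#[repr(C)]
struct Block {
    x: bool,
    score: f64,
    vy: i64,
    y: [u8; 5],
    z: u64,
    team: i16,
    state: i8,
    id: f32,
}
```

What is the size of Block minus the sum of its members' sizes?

11

@0: x [1B, align 1] → 1
+7 pad (align 8)
@8: score [8B, align 8] → 16
@16: vy [8B, align 8] → 24
@24: y [5B, align 1] → 29
+3 pad (align 8)
@32: z [8B, align 8] → 40
@40: team [2B, align 2] → 42
@42: state [1B, align 1] → 43
+1 pad (align 4)
@44: id [4B, align 4] → 48
size 48, align 8
data bytes 37, size 48 → padding 11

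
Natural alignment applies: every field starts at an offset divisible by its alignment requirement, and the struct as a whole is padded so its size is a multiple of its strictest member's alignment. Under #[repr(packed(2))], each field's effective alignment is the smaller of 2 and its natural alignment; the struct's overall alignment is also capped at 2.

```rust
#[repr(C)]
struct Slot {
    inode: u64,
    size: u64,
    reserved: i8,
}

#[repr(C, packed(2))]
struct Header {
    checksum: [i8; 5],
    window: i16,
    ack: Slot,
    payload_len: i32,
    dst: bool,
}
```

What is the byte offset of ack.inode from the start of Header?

Slot: 0..8  inode  (8B, 8-aligned); 8..16  size  (8B, 8-aligned); 16..17  reserved  (1B, 1-aligned); 17..24  -- tail padding (7B); sizeof = 24, alignof = 8
0..5  checksum  (5B, 1-aligned)
5..6  -- padding (1B)
6..8  window  (2B, 2-aligned)
8..32  ack  (24B, 2-aligned)
within Slot: inode at 0
8 + 0 = 8

8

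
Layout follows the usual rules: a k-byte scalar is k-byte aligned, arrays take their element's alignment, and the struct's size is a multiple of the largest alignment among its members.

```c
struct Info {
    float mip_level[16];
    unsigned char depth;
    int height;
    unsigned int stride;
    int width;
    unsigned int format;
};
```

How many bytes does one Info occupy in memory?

84

mip_level at 0 (size 64, align 4) → ends 64
depth at 64 (size 1, align 1) → ends 65
pad 3 to align 4 for height
height at 68 (size 4, align 4) → ends 72
stride at 72 (size 4, align 4) → ends 76
width at 76 (size 4, align 4) → ends 80
format at 80 (size 4, align 4) → ends 84
total 84 bytes, alignment 4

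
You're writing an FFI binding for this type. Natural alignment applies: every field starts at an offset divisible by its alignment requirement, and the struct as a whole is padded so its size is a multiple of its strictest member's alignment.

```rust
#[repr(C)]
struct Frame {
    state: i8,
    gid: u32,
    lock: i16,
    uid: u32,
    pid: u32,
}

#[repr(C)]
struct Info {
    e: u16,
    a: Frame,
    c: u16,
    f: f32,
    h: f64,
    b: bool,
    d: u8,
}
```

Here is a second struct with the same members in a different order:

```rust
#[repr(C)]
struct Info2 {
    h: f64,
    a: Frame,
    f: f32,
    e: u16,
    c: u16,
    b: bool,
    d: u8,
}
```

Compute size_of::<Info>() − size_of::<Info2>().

Frame: @0: state [1B, align 1] → 1; +3 pad (align 4); @4: gid [4B, align 4] → 8; @8: lock [2B, align 2] → 10; +2 pad (align 4); @12: uid [4B, align 4] → 16; @16: pid [4B, align 4] → 20; size 20, align 4
@0: e [2B, align 2] → 2
+2 pad (align 4)
@4: a [20B, align 4] → 24
@24: c [2B, align 2] → 26
+2 pad (align 4)
@28: f [4B, align 4] → 32
@32: h [8B, align 8] → 40
@40: b [1B, align 1] → 41
@41: d [1B, align 1] → 42
+6 tail pad (align 8)
size 48, align 8
— Info2 —
@0: h [8B, align 8] → 8
@8: a [20B, align 4] → 28
@28: f [4B, align 4] → 32
@32: e [2B, align 2] → 34
@34: c [2B, align 2] → 36
@36: b [1B, align 1] → 37
@37: d [1B, align 1] → 38
+2 tail pad (align 8)
size 40, align 8
48 − 40 = 8

8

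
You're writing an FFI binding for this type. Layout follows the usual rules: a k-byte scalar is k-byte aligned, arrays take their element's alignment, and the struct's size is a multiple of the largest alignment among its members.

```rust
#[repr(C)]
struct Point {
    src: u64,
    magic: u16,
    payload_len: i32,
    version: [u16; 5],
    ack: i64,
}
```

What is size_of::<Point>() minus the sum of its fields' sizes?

8

@0: src [8B, align 8] → 8
@8: magic [2B, align 2] → 10
+2 pad (align 4)
@12: payload_len [4B, align 4] → 16
@16: version [10B, align 2] → 26
+6 pad (align 8)
@32: ack [8B, align 8] → 40
size 40, align 8
data bytes 32, size 40 → padding 8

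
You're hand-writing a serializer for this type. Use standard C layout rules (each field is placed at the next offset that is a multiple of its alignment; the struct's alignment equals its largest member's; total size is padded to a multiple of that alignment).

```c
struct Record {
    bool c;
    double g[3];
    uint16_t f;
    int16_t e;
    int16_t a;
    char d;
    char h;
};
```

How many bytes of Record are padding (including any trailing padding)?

@0: c [1B, align 1] → 1
+7 pad (align 8)
@8: g [24B, align 8] → 32
@32: f [2B, align 2] → 34
@34: e [2B, align 2] → 36
@36: a [2B, align 2] → 38
@38: d [1B, align 1] → 39
@39: h [1B, align 1] → 40
size 40, align 8
data bytes 33, size 40 → padding 7

7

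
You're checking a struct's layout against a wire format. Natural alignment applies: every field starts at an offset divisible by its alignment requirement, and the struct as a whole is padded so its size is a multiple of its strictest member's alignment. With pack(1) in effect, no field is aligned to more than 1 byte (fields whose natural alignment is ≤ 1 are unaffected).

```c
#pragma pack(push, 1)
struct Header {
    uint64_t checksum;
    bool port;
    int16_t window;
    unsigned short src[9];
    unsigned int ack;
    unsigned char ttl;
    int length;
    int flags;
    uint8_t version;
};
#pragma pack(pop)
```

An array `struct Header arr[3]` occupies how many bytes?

0..8  checksum  (8B, 1-aligned)
8..9  port  (1B, 1-aligned)
9..11  window  (2B, 1-aligned)
11..29  src  (18B, 1-aligned)
29..33  ack  (4B, 1-aligned)
33..34  ttl  (1B, 1-aligned)
34..38  length  (4B, 1-aligned)
38..42  flags  (4B, 1-aligned)
42..43  version  (1B, 1-aligned)
sizeof = 43, alignof = 1
array of 3: 3 × 43 = 129

129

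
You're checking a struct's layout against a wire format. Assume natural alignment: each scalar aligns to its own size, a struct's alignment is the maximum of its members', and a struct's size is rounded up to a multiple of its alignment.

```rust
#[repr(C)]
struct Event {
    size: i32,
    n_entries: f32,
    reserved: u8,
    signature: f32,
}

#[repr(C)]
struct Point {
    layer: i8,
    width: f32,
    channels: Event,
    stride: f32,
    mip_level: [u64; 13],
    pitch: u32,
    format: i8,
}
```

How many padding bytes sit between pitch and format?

Event: size at 0 (size 4, align 4) → ends 4; n_entries at 4 (size 4, align 4) → ends 8; reserved at 8 (size 1, align 1) → ends 9; pad 3 to align 4 for signature; signature at 12 (size 4, align 4) → ends 16; total 16 bytes, alignment 4
layer at 0 (size 1, align 1) → ends 1
pad 3 to align 4 for width
width at 4 (size 4, align 4) → ends 8
channels at 8 (size 16, align 4) → ends 24
stride at 24 (size 4, align 4) → ends 28
pad 4 to align 8 for mip_level
mip_level at 32 (size 104, align 8) → ends 136
pitch at 136 (size 4, align 4) → ends 140
format at 140 (size 1, align 1) → ends 141

0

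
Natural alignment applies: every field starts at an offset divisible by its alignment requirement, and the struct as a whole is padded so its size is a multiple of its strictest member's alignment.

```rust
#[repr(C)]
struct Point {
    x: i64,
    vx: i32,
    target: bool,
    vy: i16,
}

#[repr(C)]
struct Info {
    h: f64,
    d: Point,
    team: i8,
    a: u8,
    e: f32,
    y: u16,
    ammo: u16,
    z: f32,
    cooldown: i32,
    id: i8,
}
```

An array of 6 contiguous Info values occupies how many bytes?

288

Point: @0: x [8B, align 8] → 8; @8: vx [4B, align 4] → 12; @12: target [1B, align 1] → 13; +1 pad (align 2); @14: vy [2B, align 2] → 16; size 16, align 8
@0: h [8B, align 8] → 8
@8: d [16B, align 8] → 24
@24: team [1B, align 1] → 25
@25: a [1B, align 1] → 26
+2 pad (align 4)
@28: e [4B, align 4] → 32
@32: y [2B, align 2] → 34
@34: ammo [2B, align 2] → 36
@36: z [4B, align 4] → 40
@40: cooldown [4B, align 4] → 44
@44: id [1B, align 1] → 45
+3 tail pad (align 8)
size 48, align 8
array of 6: 6 × 48 = 288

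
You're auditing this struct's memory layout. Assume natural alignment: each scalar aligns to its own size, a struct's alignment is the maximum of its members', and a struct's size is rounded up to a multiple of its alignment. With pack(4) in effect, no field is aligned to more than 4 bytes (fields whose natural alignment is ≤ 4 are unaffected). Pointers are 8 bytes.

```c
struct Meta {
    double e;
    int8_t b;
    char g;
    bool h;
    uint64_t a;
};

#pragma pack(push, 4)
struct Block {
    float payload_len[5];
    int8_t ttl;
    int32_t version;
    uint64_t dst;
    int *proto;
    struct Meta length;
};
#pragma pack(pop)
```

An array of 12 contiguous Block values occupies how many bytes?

Meta: @0: e [8B, align 8] → 8; @8: b [1B, align 1] → 9; @9: g [1B, align 1] → 10; @10: h [1B, align 1] → 11; +5 pad (align 8); @16: a [8B, align 8] → 24; size 24, align 8
@0: payload_len [20B, align 4] → 20
@20: ttl [1B, align 1] → 21
+3 pad (align 4)
@24: version [4B, align 4] → 28
@28: dst [8B, align 4] → 36
@36: proto [8B, align 4] → 44
@44: length [24B, align 4] → 68
size 68, align 4
array of 12: 12 × 68 = 816

816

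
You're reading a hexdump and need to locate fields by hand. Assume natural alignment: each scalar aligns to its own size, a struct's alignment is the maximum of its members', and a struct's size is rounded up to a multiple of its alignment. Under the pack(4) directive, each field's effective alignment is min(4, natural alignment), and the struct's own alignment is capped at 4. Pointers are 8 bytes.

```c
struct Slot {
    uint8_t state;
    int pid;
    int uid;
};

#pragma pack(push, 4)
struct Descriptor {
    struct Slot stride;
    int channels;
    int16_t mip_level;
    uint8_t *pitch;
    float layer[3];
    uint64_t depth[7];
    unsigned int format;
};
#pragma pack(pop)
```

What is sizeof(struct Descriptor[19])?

Slot: state at 0 (size 1, align 1) → ends 1; pad 3 to align 4 for pid; pid at 4 (size 4, align 4) → ends 8; uid at 8 (size 4, align 4) → ends 12; total 12 bytes, alignment 4
stride at 0 (size 12, align 4) → ends 12
channels at 12 (size 4, align 4) → ends 16
mip_level at 16 (size 2, align 2) → ends 18
pad 2 to align 4 for pitch
pitch at 20 (size 8, align 4) → ends 28
layer at 28 (size 12, align 4) → ends 40
depth at 40 (size 56, align 4) → ends 96
format at 96 (size 4, align 4) → ends 100
total 100 bytes, alignment 4
array of 19: 19 × 100 = 1900

1900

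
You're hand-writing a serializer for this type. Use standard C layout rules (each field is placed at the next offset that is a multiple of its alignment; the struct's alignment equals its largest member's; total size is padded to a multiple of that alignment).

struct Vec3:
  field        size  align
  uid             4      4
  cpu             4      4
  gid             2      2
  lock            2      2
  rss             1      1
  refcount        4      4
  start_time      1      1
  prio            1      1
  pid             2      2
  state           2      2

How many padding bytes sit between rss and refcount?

3

uid at 0 (size 4, align 4) → ends 4
cpu at 4 (size 4, align 4) → ends 8
gid at 8 (size 2, align 2) → ends 10
lock at 10 (size 2, align 2) → ends 12
rss at 12 (size 1, align 1) → ends 13
pad 3 to align 4 for refcount
refcount at 16 (size 4, align 4) → ends 20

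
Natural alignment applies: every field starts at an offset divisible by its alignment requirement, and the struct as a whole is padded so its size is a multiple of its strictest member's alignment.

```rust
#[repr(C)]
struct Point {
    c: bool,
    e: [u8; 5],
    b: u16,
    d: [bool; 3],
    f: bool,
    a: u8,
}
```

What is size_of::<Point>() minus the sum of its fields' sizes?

c at 0 (size 1, align 1) → ends 1
e at 1 (size 5, align 1) → ends 6
b at 6 (size 2, align 2) → ends 8
d at 8 (size 3, align 1) → ends 11
f at 11 (size 1, align 1) → ends 12
a at 12 (size 1, align 1) → ends 13
tail pad 1 to reach multiple of 2
total 14 bytes, alignment 2
data bytes 13, size 14 → padding 1

1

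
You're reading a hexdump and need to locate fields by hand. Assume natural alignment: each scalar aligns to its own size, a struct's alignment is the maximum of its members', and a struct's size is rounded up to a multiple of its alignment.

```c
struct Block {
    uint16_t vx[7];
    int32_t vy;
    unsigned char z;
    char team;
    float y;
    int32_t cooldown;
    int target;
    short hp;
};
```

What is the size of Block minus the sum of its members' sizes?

0..14  vx  (14B, 2-aligned)
14..16  -- padding (2B)
16..20  vy  (4B, 4-aligned)
20..21  z  (1B, 1-aligned)
21..22  team  (1B, 1-aligned)
22..24  -- padding (2B)
24..28  y  (4B, 4-aligned)
28..32  cooldown  (4B, 4-aligned)
32..36  target  (4B, 4-aligned)
36..38  hp  (2B, 2-aligned)
38..40  -- tail padding (2B)
sizeof = 40, alignof = 4
data bytes 34, size 40 → padding 6

6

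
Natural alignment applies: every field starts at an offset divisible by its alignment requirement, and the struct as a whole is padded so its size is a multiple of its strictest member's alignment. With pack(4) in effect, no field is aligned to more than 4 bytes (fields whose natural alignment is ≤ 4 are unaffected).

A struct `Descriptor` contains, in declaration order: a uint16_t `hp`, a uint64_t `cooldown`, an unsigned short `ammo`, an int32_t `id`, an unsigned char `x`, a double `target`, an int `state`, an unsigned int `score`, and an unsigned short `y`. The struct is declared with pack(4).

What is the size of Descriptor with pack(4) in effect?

0..2  hp  (2B, 2-aligned)
2..4  -- padding (2B)
4..12  cooldown  (8B, 4-aligned)
12..14  ammo  (2B, 2-aligned)
14..16  -- padding (2B)
16..20  id  (4B, 4-aligned)
20..21  x  (1B, 1-aligned)
21..24  -- padding (3B)
24..32  target  (8B, 4-aligned)
32..36  state  (4B, 4-aligned)
36..40  score  (4B, 4-aligned)
40..42  y  (2B, 2-aligned)
42..44  -- tail padding (2B)
sizeof = 44, alignof = 4

44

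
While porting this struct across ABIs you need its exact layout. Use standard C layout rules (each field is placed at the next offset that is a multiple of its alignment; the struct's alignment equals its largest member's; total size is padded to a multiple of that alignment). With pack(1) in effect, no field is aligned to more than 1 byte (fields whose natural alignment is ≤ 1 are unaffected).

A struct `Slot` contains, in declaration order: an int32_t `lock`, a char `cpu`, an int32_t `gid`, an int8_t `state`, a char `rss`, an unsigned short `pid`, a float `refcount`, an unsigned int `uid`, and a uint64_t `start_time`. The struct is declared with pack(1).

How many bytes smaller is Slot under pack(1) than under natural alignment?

3

natural layout:
  lock at 0 (size 4, align 4) → ends 4
  cpu at 4 (size 1, align 1) → ends 5
  pad 3 to align 4 for gid
  gid at 8 (size 4, align 4) → ends 12
  state at 12 (size 1, align 1) → ends 13
  rss at 13 (size 1, align 1) → ends 14
  pid at 14 (size 2, align 2) → ends 16
  refcount at 16 (size 4, align 4) → ends 20
  uid at 20 (size 4, align 4) → ends 24
  start_time at 24 (size 8, align 8) → ends 32
  total 32 bytes, alignment 8
packed(1) layout:
  lock at 0 (size 4, align 1) → ends 4
  cpu at 4 (size 1, align 1) → ends 5
  gid at 5 (size 4, align 1) → ends 9
  state at 9 (size 1, align 1) → ends 10
  rss at 10 (size 1, align 1) → ends 11
  pid at 11 (size 2, align 1) → ends 13
  refcount at 13 (size 4, align 1) → ends 17
  uid at 17 (size 4, align 1) → ends 21
  start_time at 21 (size 8, align 1) → ends 29
  total 29 bytes, alignment 1
32 − 29 = 3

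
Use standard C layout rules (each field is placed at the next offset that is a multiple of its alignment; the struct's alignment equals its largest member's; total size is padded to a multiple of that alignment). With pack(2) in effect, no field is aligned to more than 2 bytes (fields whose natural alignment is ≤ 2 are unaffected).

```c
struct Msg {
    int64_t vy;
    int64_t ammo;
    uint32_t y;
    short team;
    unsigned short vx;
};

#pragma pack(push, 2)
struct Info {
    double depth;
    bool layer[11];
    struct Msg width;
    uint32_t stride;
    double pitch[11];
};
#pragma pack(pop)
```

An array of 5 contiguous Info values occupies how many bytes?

Msg: @0: vy [8B, align 8] → 8; @8: ammo [8B, align 8] → 16; @16: y [4B, align 4] → 20; @20: team [2B, align 2] → 22; @22: vx [2B, align 2] → 24; size 24, align 8
@0: depth [8B, align 2] → 8
@8: layer [11B, align 1] → 19
+1 pad (align 2)
@20: width [24B, align 2] → 44
@44: stride [4B, align 2] → 48
@48: pitch [88B, align 2] → 136
size 136, align 2
array of 5: 5 × 136 = 680

680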